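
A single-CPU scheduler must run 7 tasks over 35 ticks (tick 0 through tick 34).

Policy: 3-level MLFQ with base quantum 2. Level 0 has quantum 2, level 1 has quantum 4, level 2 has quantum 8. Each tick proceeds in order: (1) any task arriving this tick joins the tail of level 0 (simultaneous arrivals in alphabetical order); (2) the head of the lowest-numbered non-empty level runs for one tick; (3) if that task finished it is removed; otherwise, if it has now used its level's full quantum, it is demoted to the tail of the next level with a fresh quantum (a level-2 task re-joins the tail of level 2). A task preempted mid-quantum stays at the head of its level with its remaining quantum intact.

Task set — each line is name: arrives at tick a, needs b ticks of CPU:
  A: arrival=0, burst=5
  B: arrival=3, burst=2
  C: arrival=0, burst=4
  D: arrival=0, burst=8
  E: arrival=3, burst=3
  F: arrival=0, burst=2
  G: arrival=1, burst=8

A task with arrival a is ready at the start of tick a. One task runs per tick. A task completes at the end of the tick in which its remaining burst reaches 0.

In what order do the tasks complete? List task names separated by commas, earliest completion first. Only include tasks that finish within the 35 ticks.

completion order = F, B, A, C, E, D, G

t=0: L0/L1/L2 = ACDF/-/- → run A
t=1: L0/L1/L2 = ACDFG/-/- → run A
t=2: L0/L1/L2 = CDFG/A/- → run C
t=3: L0/L1/L2 = CDFGBE/A/- → run C
t=4: L0/L1/L2 = DFGBE/AC/- → run D
t=5: L0/L1/L2 = DFGBE/AC/- → run D
t=6: L0/L1/L2 = FGBE/ACD/- → run F
t=7: L0/L1/L2 = FGBE/ACD/- → run F
t=8: L0/L1/L2 = GBE/ACD/- → run G
t=9: L0/L1/L2 = GBE/ACD/- → run G
t=10: L0/L1/L2 = BE/ACDG/- → run B
t=11: L0/L1/L2 = BE/ACDG/- → run B
t=12: L0/L1/L2 = E/ACDG/- → run E
t=13: L0/L1/L2 = E/ACDG/- → run E
t=14: L0/L1/L2 = -/ACDGE/- → run A
t=15: L0/L1/L2 = -/ACDGE/- → run A
t=16: L0/L1/L2 = -/ACDGE/- → run A
t=17: L0/L1/L2 = -/CDGE/- → run C
t=18: L0/L1/L2 = -/CDGE/- → run C
t=19: L0/L1/L2 = -/DGE/- → run D
t=20: L0/L1/L2 = -/DGE/- → run D
t=21: L0/L1/L2 = -/DGE/- → run D
t=22: L0/L1/L2 = -/DGE/- → run D
t=23: L0/L1/L2 = -/GE/D → run G
t=24: L0/L1/L2 = -/GE/D → run G
t=25: L0/L1/L2 = -/GE/D → run G
t=26: L0/L1/L2 = -/GE/D → run G
t=27: L0/L1/L2 = -/E/DG → run E
t=28: L0/L1/L2 = -/-/DG → run D
t=29: L0/L1/L2 = -/-/DG → run D
t=30: L0/L1/L2 = -/-/G → run G
t=31: L0/L1/L2 = -/-/G → run G
t=32: (idle)
t=33: (idle)
t=34: (idle)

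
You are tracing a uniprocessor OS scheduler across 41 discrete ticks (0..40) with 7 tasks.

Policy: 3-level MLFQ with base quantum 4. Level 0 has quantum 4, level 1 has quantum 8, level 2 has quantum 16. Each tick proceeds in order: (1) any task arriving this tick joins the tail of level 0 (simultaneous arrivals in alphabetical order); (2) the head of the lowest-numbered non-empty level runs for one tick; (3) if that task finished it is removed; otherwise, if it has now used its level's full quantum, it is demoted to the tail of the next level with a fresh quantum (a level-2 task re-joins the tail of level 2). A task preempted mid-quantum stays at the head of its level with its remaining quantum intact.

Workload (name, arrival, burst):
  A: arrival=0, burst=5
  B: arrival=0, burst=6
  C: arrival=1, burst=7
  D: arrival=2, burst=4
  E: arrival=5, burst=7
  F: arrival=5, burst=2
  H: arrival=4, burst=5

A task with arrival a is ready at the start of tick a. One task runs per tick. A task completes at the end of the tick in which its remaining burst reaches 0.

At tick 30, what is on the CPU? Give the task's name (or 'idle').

t=0: L0/L1/L2 = AB/-/- → run A
t=1: L0/L1/L2 = ABC/-/- → run A
t=2: L0/L1/L2 = ABCD/-/- → run A
t=3: L0/L1/L2 = ABCD/-/- → run A
t=4: L0/L1/L2 = BCDH/A/- → run B
t=5: L0/L1/L2 = BCDHEF/A/- → run B
t=6: L0/L1/L2 = BCDHEF/A/- → run B
t=7: L0/L1/L2 = BCDHEF/A/- → run B
t=8: L0/L1/L2 = CDHEF/AB/- → run C
t=9: L0/L1/L2 = CDHEF/AB/- → run C
t=10: L0/L1/L2 = CDHEF/AB/- → run C
t=11: L0/L1/L2 = CDHEF/AB/- → run C
t=12: L0/L1/L2 = DHEF/ABC/- → run D
t=13: L0/L1/L2 = DHEF/ABC/- → run D
t=14: L0/L1/L2 = DHEF/ABC/- → run D
t=15: L0/L1/L2 = DHEF/ABC/- → run D
t=16: L0/L1/L2 = HEF/ABC/- → run H
t=17: L0/L1/L2 = HEF/ABC/- → run H
t=18: L0/L1/L2 = HEF/ABC/- → run H
t=19: L0/L1/L2 = HEF/ABC/- → run H
t=20: L0/L1/L2 = EF/ABCH/- → run E
t=21: L0/L1/L2 = EF/ABCH/- → run E
t=22: L0/L1/L2 = EF/ABCH/- → run E
t=23: L0/L1/L2 = EF/ABCH/- → run E
t=24: L0/L1/L2 = F/ABCHE/- → run F
t=25: L0/L1/L2 = F/ABCHE/- → run F
t=26: L0/L1/L2 = -/ABCHE/- → run A
t=27: L0/L1/L2 = -/BCHE/- → run B
t=28: L0/L1/L2 = -/BCHE/- → run B
t=29: L0/L1/L2 = -/CHE/- → run C
t=30: L0/L1/L2 = -/CHE/- → run C
t=31: L0/L1/L2 = -/CHE/- → run C
t=32: L0/L1/L2 = -/HE/- → run H
t=33: L0/L1/L2 = -/E/- → run E
t=34: L0/L1/L2 = -/E/- → run E
t=35: L0/L1/L2 = -/E/- → run E
t=36: (idle)
t=37: (idle)
t=38: (idle)
t=39: (idle)
t=40: (idle)

running at tick 30 = C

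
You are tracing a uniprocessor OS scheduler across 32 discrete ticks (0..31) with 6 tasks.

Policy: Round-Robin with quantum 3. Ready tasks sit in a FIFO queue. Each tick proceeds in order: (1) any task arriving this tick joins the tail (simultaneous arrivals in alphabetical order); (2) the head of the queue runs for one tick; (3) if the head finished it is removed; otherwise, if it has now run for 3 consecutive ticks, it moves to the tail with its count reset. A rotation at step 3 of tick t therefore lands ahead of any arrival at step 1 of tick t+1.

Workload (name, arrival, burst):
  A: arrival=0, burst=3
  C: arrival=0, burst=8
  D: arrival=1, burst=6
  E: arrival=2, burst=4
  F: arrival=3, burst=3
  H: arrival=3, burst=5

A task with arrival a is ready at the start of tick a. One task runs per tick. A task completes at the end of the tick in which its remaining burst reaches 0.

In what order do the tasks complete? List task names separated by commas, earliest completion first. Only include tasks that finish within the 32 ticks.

t=0: queue=[A,C] q_used=0 → run A
t=1: queue=[A,C,D] q_used=1 → run A
t=2: queue=[A,C,D,E] q_used=2 → run A
t=3: queue=[C,D,E,F,H] q_used=0 → run C
t=4: queue=[C,D,E,F,H] q_used=1 → run C
t=5: queue=[C,D,E,F,H] q_used=2 → run C
t=6: queue=[D,E,F,H,C] q_used=0 → run D
t=7: queue=[D,E,F,H,C] q_used=1 → run D
t=8: queue=[D,E,F,H,C] q_used=2 → run D
t=9: queue=[E,F,H,C,D] q_used=0 → run E
t=10: queue=[E,F,H,C,D] q_used=1 → run E
t=11: queue=[E,F,H,C,D] q_used=2 → run E
t=12: queue=[F,H,C,D,E] q_used=0 → run F
t=13: queue=[F,H,C,D,E] q_used=1 → run F
t=14: queue=[F,H,C,D,E] q_used=2 → run F
t=15: queue=[H,C,D,E] q_used=0 → run H
t=16: queue=[H,C,D,E] q_used=1 → run H
t=17: queue=[H,C,D,E] q_used=2 → run H
t=18: queue=[C,D,E,H] q_used=0 → run C
t=19: queue=[C,D,E,H] q_used=1 → run C
t=20: queue=[C,D,E,H] q_used=2 → run C
t=21: queue=[D,E,H,C] q_used=0 → run D
t=22: queue=[D,E,H,C] q_used=1 → run D
t=23: queue=[D,E,H,C] q_used=2 → run D
t=24: queue=[E,H,C] q_used=0 → run E
t=25: queue=[H,C] q_used=0 → run H
t=26: queue=[H,C] q_used=1 → run H
t=27: queue=[C] q_used=0 → run C
t=28: queue=[C] q_used=1 → run C
t=29: (idle)
t=30: (idle)
t=31: (idle)

completion order = A, F, D, E, H, C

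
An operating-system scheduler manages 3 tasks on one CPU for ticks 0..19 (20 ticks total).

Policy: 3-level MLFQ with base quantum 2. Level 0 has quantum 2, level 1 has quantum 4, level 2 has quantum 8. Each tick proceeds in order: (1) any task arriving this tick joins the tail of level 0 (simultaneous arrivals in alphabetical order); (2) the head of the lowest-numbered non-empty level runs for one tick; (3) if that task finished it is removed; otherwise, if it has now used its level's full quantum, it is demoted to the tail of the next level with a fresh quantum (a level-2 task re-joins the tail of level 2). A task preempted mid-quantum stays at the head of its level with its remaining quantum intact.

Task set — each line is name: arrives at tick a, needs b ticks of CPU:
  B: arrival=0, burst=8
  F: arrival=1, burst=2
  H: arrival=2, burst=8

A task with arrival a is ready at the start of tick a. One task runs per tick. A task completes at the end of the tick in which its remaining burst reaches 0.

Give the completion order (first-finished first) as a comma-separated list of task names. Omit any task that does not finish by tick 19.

t=0: L0/L1/L2 = B/-/- → run B
t=1: L0/L1/L2 = BF/-/- → run B
t=2: L0/L1/L2 = FH/B/- → run F
t=3: L0/L1/L2 = FH/B/- → run F
t=4: L0/L1/L2 = H/B/- → run H
t=5: L0/L1/L2 = H/B/- → run H
t=6: L0/L1/L2 = -/BH/- → run B
t=7: L0/L1/L2 = -/BH/- → run B
t=8: L0/L1/L2 = -/BH/- → run B
t=9: L0/L1/L2 = -/BH/- → run B
t=10: L0/L1/L2 = -/H/B → run H
t=11: L0/L1/L2 = -/H/B → run H
t=12: L0/L1/L2 = -/H/B → run H
t=13: L0/L1/L2 = -/H/B → run H
t=14: L0/L1/L2 = -/-/BH → run B
t=15: L0/L1/L2 = -/-/BH → run B
t=16: L0/L1/L2 = -/-/H → run H
t=17: L0/L1/L2 = -/-/H → run H
t=18: (idle)
t=19: (idle)

completion order = F, B, H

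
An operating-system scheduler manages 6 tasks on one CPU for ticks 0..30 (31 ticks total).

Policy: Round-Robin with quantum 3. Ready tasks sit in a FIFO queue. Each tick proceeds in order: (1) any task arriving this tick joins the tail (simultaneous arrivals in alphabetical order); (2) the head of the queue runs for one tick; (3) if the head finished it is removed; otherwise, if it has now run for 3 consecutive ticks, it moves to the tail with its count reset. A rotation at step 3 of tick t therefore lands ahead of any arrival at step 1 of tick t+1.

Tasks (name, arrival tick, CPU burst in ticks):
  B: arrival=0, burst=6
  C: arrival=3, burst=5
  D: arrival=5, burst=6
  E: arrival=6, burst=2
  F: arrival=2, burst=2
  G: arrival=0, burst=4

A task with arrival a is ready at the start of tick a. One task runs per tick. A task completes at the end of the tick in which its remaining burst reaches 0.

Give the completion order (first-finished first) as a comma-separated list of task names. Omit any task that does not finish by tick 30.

t=0: queue=[B,G] q_used=0 → run B
t=1: queue=[B,G] q_used=1 → run B
t=2: queue=[B,G,F] q_used=2 → run B
t=3: queue=[G,F,B,C] q_used=0 → run G
t=4: queue=[G,F,B,C] q_used=1 → run G
t=5: queue=[G,F,B,C,D] q_used=2 → run G
t=6: queue=[F,B,C,D,G,E] q_used=0 → run F
t=7: queue=[F,B,C,D,G,E] q_used=1 → run F
t=8: queue=[B,C,D,G,E] q_used=0 → run B
t=9: queue=[B,C,D,G,E] q_used=1 → run B
t=10: queue=[B,C,D,G,E] q_used=2 → run B
t=11: queue=[C,D,G,E] q_used=0 → run C
t=12: queue=[C,D,G,E] q_used=1 → run C
t=13: queue=[C,D,G,E] q_used=2 → run C
t=14: queue=[D,G,E,C] q_used=0 → run D
t=15: queue=[D,G,E,C] q_used=1 → run D
t=16: queue=[D,G,E,C] q_used=2 → run D
t=17: queue=[G,E,C,D] q_used=0 → run G
t=18: queue=[E,C,D] q_used=0 → run E
t=19: queue=[E,C,D] q_used=1 → run E
t=20: queue=[C,D] q_used=0 → run C
t=21: queue=[C,D] q_used=1 → run C
t=22: queue=[D] q_used=0 → run D
t=23: queue=[D] q_used=1 → run D
t=24: queue=[D] q_used=2 → run D
t=25: (idle)
t=26: (idle)
t=27: (idle)
t=28: (idle)
t=29: (idle)
t=30: (idle)

completion order = F, B, G, E, C, D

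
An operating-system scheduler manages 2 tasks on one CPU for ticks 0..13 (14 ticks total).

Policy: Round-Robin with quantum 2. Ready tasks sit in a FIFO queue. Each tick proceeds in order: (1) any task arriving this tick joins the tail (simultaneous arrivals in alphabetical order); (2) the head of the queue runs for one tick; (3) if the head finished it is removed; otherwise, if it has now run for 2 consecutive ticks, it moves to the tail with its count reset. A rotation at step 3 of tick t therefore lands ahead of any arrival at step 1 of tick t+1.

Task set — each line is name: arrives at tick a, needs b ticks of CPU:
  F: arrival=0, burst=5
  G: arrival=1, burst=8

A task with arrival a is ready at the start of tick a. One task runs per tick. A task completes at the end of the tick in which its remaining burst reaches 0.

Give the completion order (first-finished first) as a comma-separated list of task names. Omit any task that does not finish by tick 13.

t=0: queue=[F] q_used=0 → run F
t=1: queue=[F,G] q_used=1 → run F
t=2: queue=[G,F] q_used=0 → run G
t=3: queue=[G,F] q_used=1 → run G
t=4: queue=[F,G] q_used=0 → run F
t=5: queue=[F,G] q_used=1 → run F
t=6: queue=[G,F] q_used=0 → run G
t=7: queue=[G,F] q_used=1 → run G
t=8: queue=[F,G] q_used=0 → run F
t=9: queue=[G] q_used=0 → run G
t=10: queue=[G] q_used=1 → run G
t=11: queue=[G] q_used=0 → run G
t=12: queue=[G] q_used=1 → run G
t=13: (idle)

completion order = F, G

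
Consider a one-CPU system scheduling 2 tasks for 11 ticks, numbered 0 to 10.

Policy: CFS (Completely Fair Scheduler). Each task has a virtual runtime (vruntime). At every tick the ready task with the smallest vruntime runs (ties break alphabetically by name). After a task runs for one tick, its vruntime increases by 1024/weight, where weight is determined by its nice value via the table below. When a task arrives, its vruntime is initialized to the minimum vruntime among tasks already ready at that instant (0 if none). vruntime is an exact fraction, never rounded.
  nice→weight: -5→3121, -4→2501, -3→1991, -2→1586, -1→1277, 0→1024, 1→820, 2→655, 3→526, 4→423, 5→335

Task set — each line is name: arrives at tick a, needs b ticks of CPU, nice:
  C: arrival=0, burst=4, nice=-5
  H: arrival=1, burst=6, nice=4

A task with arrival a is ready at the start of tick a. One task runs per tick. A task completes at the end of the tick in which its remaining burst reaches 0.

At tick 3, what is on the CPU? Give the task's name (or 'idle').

t=0: vr[C=0] → run C
t=1: vr[C=1024/3121 H=1024/3121] → run C
t=2: vr[C=2048/3121 H=1024/3121] → run H
t=3: vr[C=2048/3121 H=3629056/1320183] → run C
t=4: vr[C=3072/3121 H=3629056/1320183] → run C
t=5: vr[H=3629056/1320183] → run H
t=6: vr[H=6824960/1320183] → run H
t=7: vr[H=3340288/440061] → run H
t=8: vr[H=13216768/1320183] → run H
t=9: vr[H=16412672/1320183] → run H
t=10: (idle)

running at tick 3 = C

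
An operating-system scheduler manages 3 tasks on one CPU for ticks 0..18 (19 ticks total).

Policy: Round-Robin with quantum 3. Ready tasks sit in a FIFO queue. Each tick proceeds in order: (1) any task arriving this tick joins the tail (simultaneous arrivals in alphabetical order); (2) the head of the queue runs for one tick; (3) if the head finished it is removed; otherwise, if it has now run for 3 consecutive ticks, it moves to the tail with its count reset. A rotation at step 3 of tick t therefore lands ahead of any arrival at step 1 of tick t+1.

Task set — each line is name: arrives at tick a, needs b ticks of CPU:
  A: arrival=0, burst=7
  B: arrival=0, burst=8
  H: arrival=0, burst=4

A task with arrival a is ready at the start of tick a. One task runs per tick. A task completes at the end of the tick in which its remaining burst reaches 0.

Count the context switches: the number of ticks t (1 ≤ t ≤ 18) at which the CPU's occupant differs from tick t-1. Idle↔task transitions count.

t=0: queue=[A,B,H] q_used=0 → run A
t=1: queue=[A,B,H] q_used=1 → run A
t=2: queue=[A,B,H] q_used=2 → run A
t=3: queue=[B,H,A] q_used=0 → run B
t=4: queue=[B,H,A] q_used=1 → run B
t=5: queue=[B,H,A] q_used=2 → run B
t=6: queue=[H,A,B] q_used=0 → run H
t=7: queue=[H,A,B] q_used=1 → run H
t=8: queue=[H,A,B] q_used=2 → run H
t=9: queue=[A,B,H] q_used=0 → run A
t=10: queue=[A,B,H] q_used=1 → run A
t=11: queue=[A,B,H] q_used=2 → run A
t=12: queue=[B,H,A] q_used=0 → run B
t=13: queue=[B,H,A] q_used=1 → run B
t=14: queue=[B,H,A] q_used=2 → run B
t=15: queue=[H,A,B] q_used=0 → run H
t=16: queue=[A,B] q_used=0 → run A
t=17: queue=[B] q_used=0 → run B
t=18: queue=[B] q_used=1 → run B

context switches = 7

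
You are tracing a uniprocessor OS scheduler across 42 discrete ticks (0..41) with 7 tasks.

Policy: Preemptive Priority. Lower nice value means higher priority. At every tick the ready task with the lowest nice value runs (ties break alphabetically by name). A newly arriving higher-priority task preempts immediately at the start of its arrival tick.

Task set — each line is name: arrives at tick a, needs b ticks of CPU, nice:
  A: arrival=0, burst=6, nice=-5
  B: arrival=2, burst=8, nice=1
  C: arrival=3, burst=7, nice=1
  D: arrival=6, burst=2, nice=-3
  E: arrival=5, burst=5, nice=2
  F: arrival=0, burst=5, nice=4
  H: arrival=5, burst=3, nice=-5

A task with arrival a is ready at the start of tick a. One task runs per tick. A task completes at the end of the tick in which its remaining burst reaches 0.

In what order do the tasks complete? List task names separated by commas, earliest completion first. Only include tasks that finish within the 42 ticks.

t=0: ready={A,F} → run A
t=1: ready={A,F} → run A
t=2: ready={A,B,F} → run A
t=3: ready={A,B,C,F} → run A
t=4: ready={A,B,C,F} → run A
t=5: ready={A,B,C,E,F,H} → run A
t=6: ready={B,C,D,E,F,H} → run H
t=7: ready={B,C,D,E,F,H} → run H
t=8: ready={B,C,D,E,F,H} → run H
t=9: ready={B,C,D,E,F} → run D
t=10: ready={B,C,D,E,F} → run D
t=11: ready={B,C,E,F} → run B
t=12: ready={B,C,E,F} → run B
t=13: ready={B,C,E,F} → run B
t=14: ready={B,C,E,F} → run B
t=15: ready={B,C,E,F} → run B
t=16: ready={B,C,E,F} → run B
t=17: ready={B,C,E,F} → run B
t=18: ready={B,C,E,F} → run B
t=19: ready={C,E,F} → run C
t=20: ready={C,E,F} → run C
t=21: ready={C,E,F} → run C
t=22: ready={C,E,F} → run C
t=23: ready={C,E,F} → run C
t=24: ready={C,E,F} → run C
t=25: ready={C,E,F} → run C
t=26: ready={E,F} → run E
t=27: ready={E,F} → run E
t=28: ready={E,F} → run E
t=29: ready={E,F} → run E
t=30: ready={E,F} → run E
t=31: ready={F} → run F
t=32: ready={F} → run F
t=33: ready={F} → run F
t=34: ready={F} → run F
t=35: ready={F} → run F
t=36: (idle)
t=37: (idle)
t=38: (idle)
t=39: (idle)
t=40: (idle)
t=41: (idle)

completion order = A, H, D, B, C, E, F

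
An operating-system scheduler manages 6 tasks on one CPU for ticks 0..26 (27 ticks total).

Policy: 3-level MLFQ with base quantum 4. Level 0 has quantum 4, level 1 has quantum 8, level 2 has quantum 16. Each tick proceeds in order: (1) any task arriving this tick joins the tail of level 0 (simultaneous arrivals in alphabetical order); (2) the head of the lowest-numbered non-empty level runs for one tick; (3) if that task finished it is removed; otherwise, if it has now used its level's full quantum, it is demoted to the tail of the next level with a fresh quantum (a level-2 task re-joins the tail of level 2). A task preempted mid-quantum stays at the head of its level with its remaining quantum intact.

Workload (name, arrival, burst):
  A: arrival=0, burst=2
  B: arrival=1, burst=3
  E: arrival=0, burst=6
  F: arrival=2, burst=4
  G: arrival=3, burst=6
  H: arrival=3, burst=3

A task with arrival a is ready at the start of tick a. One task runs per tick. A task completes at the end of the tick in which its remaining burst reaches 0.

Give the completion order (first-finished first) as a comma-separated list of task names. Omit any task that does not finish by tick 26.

t=0: L0/L1/L2 = AE/-/- → run A
t=1: L0/L1/L2 = AEB/-/- → run A
t=2: L0/L1/L2 = EBF/-/- → run E
t=3: L0/L1/L2 = EBFGH/-/- → run E
t=4: L0/L1/L2 = EBFGH/-/- → run E
t=5: L0/L1/L2 = EBFGH/-/- → run E
t=6: L0/L1/L2 = BFGH/E/- → run B
t=7: L0/L1/L2 = BFGH/E/- → run B
t=8: L0/L1/L2 = BFGH/E/- → run B
t=9: L0/L1/L2 = FGH/E/- → run F
t=10: L0/L1/L2 = FGH/E/- → run F
t=11: L0/L1/L2 = FGH/E/- → run F
t=12: L0/L1/L2 = FGH/E/- → run F
t=13: L0/L1/L2 = GH/E/- → run G
t=14: L0/L1/L2 = GH/E/- → run G
t=15: L0/L1/L2 = GH/E/- → run G
t=16: L0/L1/L2 = GH/E/- → run G
t=17: L0/L1/L2 = H/EG/- → run H
t=18: L0/L1/L2 = H/EG/- → run H
t=19: L0/L1/L2 = H/EG/- → run H
t=20: L0/L1/L2 = -/EG/- → run E
t=21: L0/L1/L2 = -/EG/- → run E
t=22: L0/L1/L2 = -/G/- → run G
t=23: L0/L1/L2 = -/G/- → run G
t=24: (idle)
t=25: (idle)
t=26: (idle)

completion order = A, B, F, H, E, G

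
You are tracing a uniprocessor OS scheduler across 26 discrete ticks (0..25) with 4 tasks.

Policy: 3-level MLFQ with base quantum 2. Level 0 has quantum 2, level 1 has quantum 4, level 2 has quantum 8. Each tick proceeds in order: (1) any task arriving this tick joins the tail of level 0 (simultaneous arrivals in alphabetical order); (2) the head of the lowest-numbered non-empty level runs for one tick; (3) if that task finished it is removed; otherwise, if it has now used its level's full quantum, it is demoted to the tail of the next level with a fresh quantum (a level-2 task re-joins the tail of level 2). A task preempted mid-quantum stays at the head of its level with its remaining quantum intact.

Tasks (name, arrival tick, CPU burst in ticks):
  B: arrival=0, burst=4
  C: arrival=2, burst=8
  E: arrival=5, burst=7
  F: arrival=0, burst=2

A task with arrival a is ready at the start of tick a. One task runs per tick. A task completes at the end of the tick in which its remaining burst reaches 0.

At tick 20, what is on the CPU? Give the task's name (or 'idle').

t=0: L0/L1/L2 = BF/-/- → run B
t=1: L0/L1/L2 = BF/-/- → run B
t=2: L0/L1/L2 = FC/B/- → run F
t=3: L0/L1/L2 = FC/B/- → run F
t=4: L0/L1/L2 = C/B/- → run C
t=5: L0/L1/L2 = CE/B/- → run C
t=6: L0/L1/L2 = E/BC/- → run E
t=7: L0/L1/L2 = E/BC/- → run E
t=8: L0/L1/L2 = -/BCE/- → run B
t=9: L0/L1/L2 = -/BCE/- → run B
t=10: L0/L1/L2 = -/CE/- → run C
t=11: L0/L1/L2 = -/CE/- → run C
t=12: L0/L1/L2 = -/CE/- → run C
t=13: L0/L1/L2 = -/CE/- → run C
t=14: L0/L1/L2 = -/E/C → run E
t=15: L0/L1/L2 = -/E/C → run E
t=16: L0/L1/L2 = -/E/C → run E
t=17: L0/L1/L2 = -/E/C → run E
t=18: L0/L1/L2 = -/-/CE → run C
t=19: L0/L1/L2 = -/-/CE → run C
t=20: L0/L1/L2 = -/-/E → run E
t=21: (idle)
t=22: (idle)
t=23: (idle)
t=24: (idle)
t=25: (idle)

running at tick 20 = E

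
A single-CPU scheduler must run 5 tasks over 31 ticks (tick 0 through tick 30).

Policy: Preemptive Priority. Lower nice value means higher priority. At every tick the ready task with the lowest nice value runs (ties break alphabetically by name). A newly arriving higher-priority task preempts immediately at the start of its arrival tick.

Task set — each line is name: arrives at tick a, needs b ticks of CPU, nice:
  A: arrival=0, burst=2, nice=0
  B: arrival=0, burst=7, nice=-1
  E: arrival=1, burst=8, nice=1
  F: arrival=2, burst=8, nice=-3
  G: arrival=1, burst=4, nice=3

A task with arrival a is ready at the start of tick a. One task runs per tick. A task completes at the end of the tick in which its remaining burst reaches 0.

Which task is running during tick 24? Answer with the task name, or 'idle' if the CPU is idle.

running at tick 24 = E

t=0: ready={A,B} → run B
t=1: ready={A,B,E,G} → run B
t=2: ready={A,B,E,F,G} → run F
t=3: ready={A,B,E,F,G} → run F
t=4: ready={A,B,E,F,G} → run F
t=5: ready={A,B,E,F,G} → run F
t=6: ready={A,B,E,F,G} → run F
t=7: ready={A,B,E,F,G} → run F
t=8: ready={A,B,E,F,G} → run F
t=9: ready={A,B,E,F,G} → run F
t=10: ready={A,B,E,G} → run B
t=11: ready={A,B,E,G} → run B
t=12: ready={A,B,E,G} → run B
t=13: ready={A,B,E,G} → run B
t=14: ready={A,B,E,G} → run B
t=15: ready={A,E,G} → run A
t=16: ready={A,E,G} → run A
t=17: ready={E,G} → run E
t=18: ready={E,G} → run E
t=19: ready={E,G} → run E
t=20: ready={E,G} → run E
t=21: ready={E,G} → run E
t=22: ready={E,G} → run E
t=23: ready={E,G} → run E
t=24: ready={E,G} → run E
t=25: ready={G} → run G
t=26: ready={G} → run G
t=27: ready={G} → run G
t=28: ready={G} → run G
t=29: (idle)
t=30: (idle)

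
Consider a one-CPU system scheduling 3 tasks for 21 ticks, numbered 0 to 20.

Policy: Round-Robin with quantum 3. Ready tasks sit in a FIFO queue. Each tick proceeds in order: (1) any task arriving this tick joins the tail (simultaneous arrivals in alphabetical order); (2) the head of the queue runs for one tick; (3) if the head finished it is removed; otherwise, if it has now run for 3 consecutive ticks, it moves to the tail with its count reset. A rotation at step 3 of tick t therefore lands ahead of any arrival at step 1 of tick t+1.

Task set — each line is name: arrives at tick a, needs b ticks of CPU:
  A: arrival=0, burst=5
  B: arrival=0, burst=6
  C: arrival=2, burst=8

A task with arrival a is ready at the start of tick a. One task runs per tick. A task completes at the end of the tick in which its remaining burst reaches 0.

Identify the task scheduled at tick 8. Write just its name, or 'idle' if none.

t=0: queue=[A,B] q_used=0 → run A
t=1: queue=[A,B] q_used=1 → run A
t=2: queue=[A,B,C] q_used=2 → run A
t=3: queue=[B,C,A] q_used=0 → run B
t=4: queue=[B,C,A] q_used=1 → run B
t=5: queue=[B,C,A] q_used=2 → run B
t=6: queue=[C,A,B] q_used=0 → run C
t=7: queue=[C,A,B] q_used=1 → run C
t=8: queue=[C,A,B] q_used=2 → run C
t=9: queue=[A,B,C] q_used=0 → run A
t=10: queue=[A,B,C] q_used=1 → run A
t=11: queue=[B,C] q_used=0 → run B
t=12: queue=[B,C] q_used=1 → run B
t=13: queue=[B,C] q_used=2 → run B
t=14: queue=[C] q_used=0 → run C
t=15: queue=[C] q_used=1 → run C
t=16: queue=[C] q_used=2 → run C
t=17: queue=[C] q_used=0 → run C
t=18: queue=[C] q_used=1 → run C
t=19: (idle)
t=20: (idle)

running at tick 8 = C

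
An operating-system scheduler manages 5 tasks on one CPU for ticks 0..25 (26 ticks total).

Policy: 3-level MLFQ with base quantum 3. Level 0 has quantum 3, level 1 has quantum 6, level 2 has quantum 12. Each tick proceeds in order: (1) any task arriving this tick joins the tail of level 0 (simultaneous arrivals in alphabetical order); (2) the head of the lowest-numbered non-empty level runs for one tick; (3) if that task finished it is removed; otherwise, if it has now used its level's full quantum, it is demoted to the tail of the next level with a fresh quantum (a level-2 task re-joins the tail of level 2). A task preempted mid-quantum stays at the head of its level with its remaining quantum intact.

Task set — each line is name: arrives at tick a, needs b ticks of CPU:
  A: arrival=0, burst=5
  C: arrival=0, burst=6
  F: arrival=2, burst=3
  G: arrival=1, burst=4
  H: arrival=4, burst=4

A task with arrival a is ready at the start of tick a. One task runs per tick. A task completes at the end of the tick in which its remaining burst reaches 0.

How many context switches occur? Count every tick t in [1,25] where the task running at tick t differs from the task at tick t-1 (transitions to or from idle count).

t=0: L0/L1/L2 = AC/-/- → run A
t=1: L0/L1/L2 = ACG/-/- → run A
t=2: L0/L1/L2 = ACGF/-/- → run A
t=3: L0/L1/L2 = CGF/A/- → run C
t=4: L0/L1/L2 = CGFH/A/- → run C
t=5: L0/L1/L2 = CGFH/A/- → run C
t=6: L0/L1/L2 = GFH/AC/- → run G
t=7: L0/L1/L2 = GFH/AC/- → run G
t=8: L0/L1/L2 = GFH/AC/- → run G
t=9: L0/L1/L2 = FH/ACG/- → run F
t=10: L0/L1/L2 = FH/ACG/- → run F
t=11: L0/L1/L2 = FH/ACG/- → run F
t=12: L0/L1/L2 = H/ACG/- → run H
t=13: L0/L1/L2 = H/ACG/- → run H
t=14: L0/L1/L2 = H/ACG/- → run H
t=15: L0/L1/L2 = -/ACGH/- → run A
t=16: L0/L1/L2 = -/ACGH/- → run A
t=17: L0/L1/L2 = -/CGH/- → run C
t=18: L0/L1/L2 = -/CGH/- → run C
t=19: L0/L1/L2 = -/CGH/- → run C
t=20: L0/L1/L2 = -/GH/- → run G
t=21: L0/L1/L2 = -/H/- → run H
t=22: (idle)
t=23: (idle)
t=24: (idle)
t=25: (idle)

context switches = 9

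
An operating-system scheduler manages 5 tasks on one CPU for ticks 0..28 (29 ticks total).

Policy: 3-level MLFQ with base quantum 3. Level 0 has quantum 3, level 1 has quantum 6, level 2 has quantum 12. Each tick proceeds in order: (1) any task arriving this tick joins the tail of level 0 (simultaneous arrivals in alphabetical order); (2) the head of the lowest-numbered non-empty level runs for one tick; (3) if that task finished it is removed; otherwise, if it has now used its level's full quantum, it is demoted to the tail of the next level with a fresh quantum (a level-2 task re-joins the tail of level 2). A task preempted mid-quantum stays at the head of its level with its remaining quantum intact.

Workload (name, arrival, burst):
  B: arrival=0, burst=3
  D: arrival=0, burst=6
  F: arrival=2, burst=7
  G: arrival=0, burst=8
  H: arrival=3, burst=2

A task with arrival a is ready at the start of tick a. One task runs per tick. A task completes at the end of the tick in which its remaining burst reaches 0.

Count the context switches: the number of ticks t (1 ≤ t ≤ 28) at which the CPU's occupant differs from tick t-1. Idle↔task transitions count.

context switches = 8

t=0: L0/L1/L2 = BDG/-/- → run B
t=1: L0/L1/L2 = BDG/-/- → run B
t=2: L0/L1/L2 = BDGF/-/- → run B
t=3: L0/L1/L2 = DGFH/-/- → run D
t=4: L0/L1/L2 = DGFH/-/- → run D
t=5: L0/L1/L2 = DGFH/-/- → run D
t=6: L0/L1/L2 = GFH/D/- → run G
t=7: L0/L1/L2 = GFH/D/- → run G
t=8: L0/L1/L2 = GFH/D/- → run G
t=9: L0/L1/L2 = FH/DG/- → run F
t=10: L0/L1/L2 = FH/DG/- → run F
t=11: L0/L1/L2 = FH/DG/- → run F
t=12: L0/L1/L2 = H/DGF/- → run H
t=13: L0/L1/L2 = H/DGF/- → run H
t=14: L0/L1/L2 = -/DGF/- → run D
t=15: L0/L1/L2 = -/DGF/- → run D
t=16: L0/L1/L2 = -/DGF/- → run D
t=17: L0/L1/L2 = -/GF/- → run G
t=18: L0/L1/L2 = -/GF/- → run G
t=19: L0/L1/L2 = -/GF/- → run G
t=20: L0/L1/L2 = -/GF/- → run G
t=21: L0/L1/L2 = -/GF/- → run G
t=22: L0/L1/L2 = -/F/- → run F
t=23: L0/L1/L2 = -/F/- → run F
t=24: L0/L1/L2 = -/F/- → run F
t=25: L0/L1/L2 = -/F/- → run F
t=26: (idle)
t=27: (idle)
t=28: (idle)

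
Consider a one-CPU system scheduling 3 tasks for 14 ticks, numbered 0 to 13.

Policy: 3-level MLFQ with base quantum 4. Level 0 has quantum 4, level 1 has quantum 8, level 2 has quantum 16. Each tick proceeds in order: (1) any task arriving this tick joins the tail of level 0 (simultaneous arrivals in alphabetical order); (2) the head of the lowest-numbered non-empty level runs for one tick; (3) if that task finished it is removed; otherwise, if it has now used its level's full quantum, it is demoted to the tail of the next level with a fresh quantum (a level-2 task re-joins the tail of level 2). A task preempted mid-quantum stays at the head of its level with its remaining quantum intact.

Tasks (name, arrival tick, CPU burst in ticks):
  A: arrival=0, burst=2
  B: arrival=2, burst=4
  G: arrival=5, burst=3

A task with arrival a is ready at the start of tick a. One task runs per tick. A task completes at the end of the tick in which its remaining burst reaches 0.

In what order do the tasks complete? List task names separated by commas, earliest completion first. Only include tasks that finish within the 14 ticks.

t=0: L0/L1/L2 = A/-/- → run A
t=1: L0/L1/L2 = A/-/- → run A
t=2: L0/L1/L2 = B/-/- → run B
t=3: L0/L1/L2 = B/-/- → run B
t=4: L0/L1/L2 = B/-/- → run B
t=5: L0/L1/L2 = BG/-/- → run B
t=6: L0/L1/L2 = G/-/- → run G
t=7: L0/L1/L2 = G/-/- → run G
t=8: L0/L1/L2 = G/-/- → run G
t=9: (idle)
t=10: (idle)
t=11: (idle)
t=12: (idle)
t=13: (idle)

completion order = A, B, G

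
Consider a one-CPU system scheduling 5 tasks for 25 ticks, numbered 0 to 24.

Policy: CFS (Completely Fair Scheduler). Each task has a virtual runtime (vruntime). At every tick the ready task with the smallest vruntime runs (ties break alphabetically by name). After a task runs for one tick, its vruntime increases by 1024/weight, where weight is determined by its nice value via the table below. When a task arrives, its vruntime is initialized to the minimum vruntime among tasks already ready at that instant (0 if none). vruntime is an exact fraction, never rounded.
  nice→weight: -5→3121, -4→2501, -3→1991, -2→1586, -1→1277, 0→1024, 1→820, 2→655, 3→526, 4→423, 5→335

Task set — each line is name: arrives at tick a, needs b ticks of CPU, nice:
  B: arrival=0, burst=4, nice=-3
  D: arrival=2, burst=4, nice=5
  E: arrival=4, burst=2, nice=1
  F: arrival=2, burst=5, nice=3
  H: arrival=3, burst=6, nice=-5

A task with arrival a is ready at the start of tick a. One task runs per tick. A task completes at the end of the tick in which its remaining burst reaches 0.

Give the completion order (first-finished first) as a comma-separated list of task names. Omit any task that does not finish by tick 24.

t=0: vr[B=0] → run B
t=1: vr[B=1024/1991] → run B
t=2: vr[B=2048/1991 D=2048/1991 F=2048/1991] → run B
t=3: vr[B=3072/1991 D=2048/1991 F=2048/1991 H=2048/1991] → run D
t=4: vr[B=3072/1991 D=2724864/666985 E=2048/1991 F=2048/1991 H=2048/1991] → run E
t=5: vr[B=3072/1991 D=2724864/666985 E=929536/408155 F=2048/1991 H=2048/1991] → run F
t=6: vr[B=3072/1991 D=2724864/666985 E=929536/408155 F=1558016/523633 H=2048/1991] → run H
t=7: vr[B=3072/1991 D=2724864/666985 E=929536/408155 F=1558016/523633 H=8430592/6213911] → run H
t=8: vr[B=3072/1991 D=2724864/666985 E=929536/408155 F=1558016/523633 H=10469376/6213911] → run B
t=9: vr[D=2724864/666985 E=929536/408155 F=1558016/523633 H=10469376/6213911] → run H
t=10: vr[D=2724864/666985 E=929536/408155 F=1558016/523633 H=12508160/6213911] → run H
t=11: vr[D=2724864/666985 E=929536/408155 F=1558016/523633 H=14546944/6213911] → run E
t=12: vr[D=2724864/666985 F=1558016/523633 H=14546944/6213911] → run H
t=13: vr[D=2724864/666985 F=1558016/523633 H=16585728/6213911] → run H
t=14: vr[D=2724864/666985 F=1558016/523633] → run F
t=15: vr[D=2724864/666985 F=2577408/523633] → run D
t=16: vr[D=4763648/666985 F=2577408/523633] → run F
t=17: vr[D=4763648/666985 F=3596800/523633] → run F
t=18: vr[D=4763648/666985 F=4616192/523633] → run D
t=19: vr[D=6802432/666985 F=4616192/523633] → run F
t=20: vr[D=6802432/666985] → run D
t=21: (idle)
t=22: (idle)
t=23: (idle)
t=24: (idle)

completion order = B, E, H, F, D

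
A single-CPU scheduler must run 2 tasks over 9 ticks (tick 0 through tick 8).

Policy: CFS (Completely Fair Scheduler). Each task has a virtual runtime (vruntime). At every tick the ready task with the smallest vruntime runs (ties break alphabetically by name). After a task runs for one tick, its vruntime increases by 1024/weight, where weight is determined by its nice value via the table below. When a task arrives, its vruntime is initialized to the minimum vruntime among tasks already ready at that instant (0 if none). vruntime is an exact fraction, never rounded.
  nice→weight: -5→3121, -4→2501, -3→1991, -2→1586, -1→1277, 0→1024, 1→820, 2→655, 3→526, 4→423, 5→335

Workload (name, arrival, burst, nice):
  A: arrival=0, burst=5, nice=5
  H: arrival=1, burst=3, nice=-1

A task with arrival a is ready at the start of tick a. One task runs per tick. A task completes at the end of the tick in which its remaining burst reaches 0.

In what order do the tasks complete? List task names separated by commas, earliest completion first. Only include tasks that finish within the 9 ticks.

t=0: vr[A=0] → run A
t=1: vr[A=1024/335 H=1024/335] → run A
t=2: vr[A=2048/335 H=1024/335] → run H
t=3: vr[A=2048/335 H=1650688/427795] → run H
t=4: vr[A=2048/335 H=1993728/427795] → run H
t=5: vr[A=2048/335] → run A
t=6: vr[A=3072/335] → run A
t=7: vr[A=4096/335] → run A
t=8: (idle)

completion order = H, A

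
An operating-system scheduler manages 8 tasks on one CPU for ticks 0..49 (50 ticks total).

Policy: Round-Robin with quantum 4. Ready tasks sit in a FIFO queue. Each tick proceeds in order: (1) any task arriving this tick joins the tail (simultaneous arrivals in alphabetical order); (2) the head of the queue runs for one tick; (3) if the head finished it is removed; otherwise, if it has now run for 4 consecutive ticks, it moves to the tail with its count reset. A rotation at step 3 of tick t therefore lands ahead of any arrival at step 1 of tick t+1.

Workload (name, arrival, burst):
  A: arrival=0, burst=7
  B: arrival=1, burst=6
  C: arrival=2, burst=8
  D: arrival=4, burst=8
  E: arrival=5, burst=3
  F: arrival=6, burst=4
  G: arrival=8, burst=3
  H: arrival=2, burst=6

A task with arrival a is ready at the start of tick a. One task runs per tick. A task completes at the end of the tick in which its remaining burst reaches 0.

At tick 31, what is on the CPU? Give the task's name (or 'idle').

running at tick 31 = B

t=0: queue=[A] q_used=0 → run A
t=1: queue=[A,B] q_used=1 → run A
t=2: queue=[A,B,C,H] q_used=2 → run A
t=3: queue=[A,B,C,H] q_used=3 → run A
t=4: queue=[B,C,H,A,D] q_used=0 → run B
t=5: queue=[B,C,H,A,D,E] q_used=1 → run B
t=6: queue=[B,C,H,A,D,E,F] q_used=2 → run B
t=7: queue=[B,C,H,A,D,E,F] q_used=3 → run B
t=8: queue=[C,H,A,D,E,F,B,G] q_used=0 → run C
t=9: queue=[C,H,A,D,E,F,B,G] q_used=1 → run C
t=10: queue=[C,H,A,D,E,F,B,G] q_used=2 → run C
t=11: queue=[C,H,A,D,E,F,B,G] q_used=3 → run C
t=12: queue=[H,A,D,E,F,B,G,C] q_used=0 → run H
t=13: queue=[H,A,D,E,F,B,G,C] q_used=1 → run H
t=14: queue=[H,A,D,E,F,B,G,C] q_used=2 → run H
t=15: queue=[H,A,D,E,F,B,G,C] q_used=3 → run H
t=16: queue=[A,D,E,F,B,G,C,H] q_used=0 → run A
t=17: queue=[A,D,E,F,B,G,C,H] q_used=1 → run A
t=18: queue=[A,D,E,F,B,G,C,H] q_used=2 → run A
t=19: queue=[D,E,F,B,G,C,H] q_used=0 → run D
t=20: queue=[D,E,F,B,G,C,H] q_used=1 → run D
t=21: queue=[D,E,F,B,G,C,H] q_used=2 → run D
t=22: queue=[D,E,F,B,G,C,H] q_used=3 → run D
t=23: queue=[E,F,B,G,C,H,D] q_used=0 → run E
t=24: queue=[E,F,B,G,C,H,D] q_used=1 → run E
t=25: queue=[E,F,B,G,C,H,D] q_used=2 → run E
t=26: queue=[F,B,G,C,H,D] q_used=0 → run F
t=27: queue=[F,B,G,C,H,D] q_used=1 → run F
t=28: queue=[F,B,G,C,H,D] q_used=2 → run F
t=29: queue=[F,B,G,C,H,D] q_used=3 → run F
t=30: queue=[B,G,C,H,D] q_used=0 → run B
t=31: queue=[B,G,C,H,D] q_used=1 → run B
t=32: queue=[G,C,H,D] q_used=0 → run G
t=33: queue=[G,C,H,D] q_used=1 → run G
t=34: queue=[G,C,H,D] q_used=2 → run G
t=35: queue=[C,H,D] q_used=0 → run C
t=36: queue=[C,H,D] q_used=1 → run C
t=37: queue=[C,H,D] q_used=2 → run C
t=38: queue=[C,H,D] q_used=3 → run C
t=39: queue=[H,D] q_used=0 → run H
t=40: queue=[H,D] q_used=1 → run H
t=41: queue=[D] q_used=0 → run D
t=42: queue=[D] q_used=1 → run D
t=43: queue=[D] q_used=2 → run D
t=44: queue=[D] q_used=3 → run D
t=45: (idle)
t=46: (idle)
t=47: (idle)
t=48: (idle)
t=49: (idle)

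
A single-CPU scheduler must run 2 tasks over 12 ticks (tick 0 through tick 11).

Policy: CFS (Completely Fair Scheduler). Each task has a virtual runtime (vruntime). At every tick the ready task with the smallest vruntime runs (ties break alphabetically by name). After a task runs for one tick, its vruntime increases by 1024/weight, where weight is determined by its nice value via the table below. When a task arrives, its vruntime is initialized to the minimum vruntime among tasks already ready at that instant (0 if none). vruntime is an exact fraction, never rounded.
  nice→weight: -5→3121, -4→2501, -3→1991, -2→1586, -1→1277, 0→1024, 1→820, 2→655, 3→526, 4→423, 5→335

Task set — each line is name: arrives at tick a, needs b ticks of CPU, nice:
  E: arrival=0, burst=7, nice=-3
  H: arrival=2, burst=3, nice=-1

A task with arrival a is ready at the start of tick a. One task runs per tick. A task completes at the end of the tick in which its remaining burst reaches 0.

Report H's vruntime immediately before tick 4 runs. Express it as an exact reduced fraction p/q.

t=0: vr[E=0] → run E
t=1: vr[E=1024/1991] → run E
t=2: vr[E=2048/1991 H=2048/1991] → run E
t=3: vr[E=3072/1991 H=2048/1991] → run H
t=4: vr[E=3072/1991 H=4654080/2542507] → run E
t=5: vr[E=4096/1991 H=4654080/2542507] → run H
t=6: vr[E=4096/1991 H=6692864/2542507] → run E
t=7: vr[E=5120/1991 H=6692864/2542507] → run E
t=8: vr[E=6144/1991 H=6692864/2542507] → run H
t=9: vr[E=6144/1991] → run E
t=10: (idle)
t=11: (idle)

vruntime(H, start of tick 4) = 4654080/2542507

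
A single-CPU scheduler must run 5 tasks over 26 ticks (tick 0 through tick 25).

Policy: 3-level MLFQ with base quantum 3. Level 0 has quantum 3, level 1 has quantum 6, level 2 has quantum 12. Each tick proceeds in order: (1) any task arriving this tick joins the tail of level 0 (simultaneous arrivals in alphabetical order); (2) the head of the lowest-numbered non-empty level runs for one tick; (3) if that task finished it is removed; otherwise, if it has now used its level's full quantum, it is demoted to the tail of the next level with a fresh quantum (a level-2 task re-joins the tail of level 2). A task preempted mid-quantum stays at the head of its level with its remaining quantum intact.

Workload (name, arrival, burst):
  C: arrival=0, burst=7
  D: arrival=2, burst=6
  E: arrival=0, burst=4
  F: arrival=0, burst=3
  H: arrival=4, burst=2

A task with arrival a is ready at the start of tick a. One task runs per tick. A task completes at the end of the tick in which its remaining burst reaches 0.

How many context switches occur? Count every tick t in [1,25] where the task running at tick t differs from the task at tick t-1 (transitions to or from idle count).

context switches = 8

t=0: L0/L1/L2 = CEF/-/- → run C
t=1: L0/L1/L2 = CEF/-/- → run C
t=2: L0/L1/L2 = CEFD/-/- → run C
t=3: L0/L1/L2 = EFD/C/- → run E
t=4: L0/L1/L2 = EFDH/C/- → run E
t=5: L0/L1/L2 = EFDH/C/- → run E
t=6: L0/L1/L2 = FDH/CE/- → run F
t=7: L0/L1/L2 = FDH/CE/- → run F
t=8: L0/L1/L2 = FDH/CE/- → run F
t=9: L0/L1/L2 = DH/CE/- → run D
t=10: L0/L1/L2 = DH/CE/- → run D
t=11: L0/L1/L2 = DH/CE/- → run D
t=12: L0/L1/L2 = H/CED/- → run H
t=13: L0/L1/L2 = H/CED/- → run H
t=14: L0/L1/L2 = -/CED/- → run C
t=15: L0/L1/L2 = -/CED/- → run C
t=16: L0/L1/L2 = -/CED/- → run C
t=17: L0/L1/L2 = -/CED/- → run C
t=18: L0/L1/L2 = -/ED/- → run E
t=19: L0/L1/L2 = -/D/- → run D
t=20: L0/L1/L2 = -/D/- → run D
t=21: L0/L1/L2 = -/D/- → run D
t=22: (idle)
t=23: (idle)
t=24: (idle)
t=25: (idle)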